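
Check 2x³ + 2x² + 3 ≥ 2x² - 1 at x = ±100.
x = 100: LHS = 2·100³ + 2·100² + 3 = 2020003, RHS = 2·100² - 1 = 19999; 2020003 ≥ 19999 — holds
x = -100: LHS = 2·(-100)³ + 2·(-100)² + 3 = -1979997, RHS = 2·(-100)² - 1 = 19999; -1979997 ≥ 19999 — FAILS

Answer: Partially: holds for x = 100, fails for x = -100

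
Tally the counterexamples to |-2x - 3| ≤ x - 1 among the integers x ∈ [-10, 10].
Counterexamples in [-10, 10]: {-10, -9, -8, -7, -6, -5, -4, -3, -2, -1, 0, 1, 2, 3, 4, 5, 6, 7, 8, 9, 10}.

Counting them gives 21 values.

Answer: 21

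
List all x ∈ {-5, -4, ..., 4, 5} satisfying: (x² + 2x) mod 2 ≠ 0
Holds for: {-5, -3, -1, 1, 3, 5}
Fails for: {-4, -2, 0, 2, 4}

Answer: {-5, -3, -1, 1, 3, 5}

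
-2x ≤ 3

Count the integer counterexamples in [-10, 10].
Counterexamples in [-10, 10]: {-10, -9, -8, -7, -6, -5, -4, -3, -2}.

Counting them gives 9 values.

Answer: 9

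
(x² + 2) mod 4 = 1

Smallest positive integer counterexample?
Testing positive integers:
x = 1: LHS = (1² + 2) mod 4 = 3 mod 4 = 3; 3 = 1 — FAILS  ← smallest positive counterexample

Answer: x = 1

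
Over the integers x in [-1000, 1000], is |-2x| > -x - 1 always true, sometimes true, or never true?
Over all integers in [-1000, 1000], LHS − RHS is smallest at x = 0, where it equals 1:
x = 0: LHS = |-2·0| = |0| = 0, RHS = -0 - 1 = -1; 0 > -1 — holds
At the ends of the range:
x = -1000: LHS = |-2·(-1000)| = |2000| = 2000, RHS = -(-1000) - 1 = 999; 2000 > 999 — holds
x = 1000: LHS = |-2·1000| = |-2000| = 2000, RHS = -1000 - 1 = -1001; 2000 > -1001 — holds
Hence LHS − RHS is never zero or negative, i.e. LHS > RHS throughout, so the relation holds for every integer in [-1000, 1000].

No counterexample exists.

Answer: Always true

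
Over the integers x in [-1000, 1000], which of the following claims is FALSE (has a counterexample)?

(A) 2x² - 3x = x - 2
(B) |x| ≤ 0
(A) x = 0: LHS = 2·0² - 3·0 = 0, RHS = 0 - 2 = -2; 0 = -2 — FAILS
(B) x = 1: LHS = |1| = 1; 1 ≤ 0 — FAILS

Answer: Both A and B are false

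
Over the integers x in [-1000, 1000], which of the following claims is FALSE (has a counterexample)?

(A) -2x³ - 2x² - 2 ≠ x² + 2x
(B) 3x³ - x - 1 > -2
(A) Track d = LHS − RHS over the integers in [-1000, 1000]. Equality would need d = 0, but d changes sign only between consecutive integers, jumping over 0:
x = -2: LHS = -2·(-2)³ - 2·(-2)² - 2 = 6, RHS = (-2)² + 2·(-2) = 0; 6 ≠ 0 — holds  (d = 6)
x = -1: LHS = -2·(-1)³ - 2·(-1)² - 2 = -2, RHS = (-1)² + 2·(-1) = -1; -2 ≠ -1 — holds  (d = -1)
Away from these crossings d keeps a constant sign, and checking every integer in [-1000, 1000] confirms d ≠ 0 throughout. Hence the two sides are never equal, so the relation holds for every integer in [-1000, 1000].

(B) x = -1: LHS = 3·(-1)³ - (-1) - 1 = -3; -3 > -2 — FAILS

Only (B) has a counterexample.

Answer: B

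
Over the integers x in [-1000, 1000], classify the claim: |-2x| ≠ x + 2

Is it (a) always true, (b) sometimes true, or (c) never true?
Holds at x = 0: LHS = |-2·0| = |0| = 0, RHS = 0 + 2 = 2; 0 ≠ 2 — holds
Fails at x = 2: LHS = |-2·2| = |-4| = 4, RHS = 2 + 2 = 4; 4 ≠ 4 — FAILS
It is satisfied by some integers in the range but not all.

Answer: Sometimes true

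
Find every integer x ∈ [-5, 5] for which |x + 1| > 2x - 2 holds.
Holds for: {-5, -4, -3, -2, -1, 0, 1, 2}
Fails for: {3, 4, 5}

Answer: {-5, -4, -3, -2, -1, 0, 1, 2}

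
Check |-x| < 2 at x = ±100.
x = 100: LHS = |-100| = 100; 100 < 2 — FAILS
x = -100: LHS = |-(-100)| = |100| = 100; 100 < 2 — FAILS

Answer: No, fails for both x = 100 and x = -100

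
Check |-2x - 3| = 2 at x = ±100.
x = 100: LHS = |-2·100 - 3| = |-203| = 203; 203 = 2 — FAILS
x = -100: LHS = |-2·(-100) - 3| = |197| = 197; 197 = 2 — FAILS

Answer: No, fails for both x = 100 and x = -100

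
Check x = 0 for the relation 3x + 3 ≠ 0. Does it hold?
x = 0: LHS = 3·0 + 3 = 3; 3 ≠ 0 — holds

The relation is satisfied at x = 0.

Answer: Yes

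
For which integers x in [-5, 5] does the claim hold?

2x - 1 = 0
Track d = LHS − RHS over the integers in [-5, 5]. Equality would need d = 0, but d changes sign only between consecutive integers, jumping over 0:
x = 0: LHS = 2·0 - 1 = -1; -1 = 0 — FAILS  (d = -1)
x = 1: LHS = 2·1 - 1 = 1; 1 = 0 — FAILS  (d = 1)
Away from these crossings d keeps a constant sign, and checking every integer in [-5, 5] confirms d ≠ 0 throughout. Hence the two sides are never equal, so the claimed relation (=) fails for every integer in [-5, 5].

Answer: None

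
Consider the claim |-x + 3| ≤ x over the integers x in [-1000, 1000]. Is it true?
The claim fails at x = 0:
x = 0: LHS = |-0 + 3| = |3| = 3; 3 ≤ 0 — FAILS

Because a single integer refutes it, the statement is false.

Answer: False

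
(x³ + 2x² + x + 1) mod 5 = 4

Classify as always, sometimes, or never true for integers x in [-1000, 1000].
Holds at x = 2: LHS = (2³ + 2·2² + 2 + 1) mod 5 = 19 mod 5 = 4; 4 = 4 — holds
Fails at x = 0: LHS = (0³ + 2·0² + 0 + 1) mod 5 = 1 mod 5 = 1; 1 = 4 — FAILS
It is satisfied by some integers in the range but not all.

Answer: Sometimes true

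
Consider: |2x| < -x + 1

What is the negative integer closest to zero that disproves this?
Testing negative integers from -1 downward:
x = -1: LHS = |2·(-1)| = |-2| = 2, RHS = -(-1) + 1 = 2; 2 < 2 — FAILS  ← closest negative counterexample to 0

Answer: x = -1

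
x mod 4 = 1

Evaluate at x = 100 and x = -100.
x = 100: LHS = 100 mod 4 = 0; 0 = 1 — FAILS
x = -100: LHS = (-100) mod 4 = 0; 0 = 1 — FAILS

Answer: No, fails for both x = 100 and x = -100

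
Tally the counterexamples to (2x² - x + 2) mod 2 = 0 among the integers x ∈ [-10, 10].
Counterexamples in [-10, 10]: {-9, -7, -5, -3, -1, 1, 3, 5, 7, 9}.

Counting them gives 10 values.

Answer: 10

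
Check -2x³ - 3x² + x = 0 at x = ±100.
x = 100: LHS = -2·100³ - 3·100² + 100 = -2029900; -2029900 = 0 — FAILS
x = -100: LHS = -2·(-100)³ - 3·(-100)² + (-100) = 1969900; 1969900 = 0 — FAILS

Answer: No, fails for both x = 100 and x = -100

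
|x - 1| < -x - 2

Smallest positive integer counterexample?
Testing positive integers:
x = 1: LHS = |1 - 1| = |0| = 0, RHS = -1 - 2 = -3; 0 < -3 — FAILS  ← smallest positive counterexample

Answer: x = 1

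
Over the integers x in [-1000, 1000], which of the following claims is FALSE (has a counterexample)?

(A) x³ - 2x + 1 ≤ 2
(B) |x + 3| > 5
(A) x = 2: LHS = 2³ - 2·2 + 1 = 5; 5 ≤ 2 — FAILS
(B) x = 0: LHS = |0 + 3| = |3| = 3; 3 > 5 — FAILS

Answer: Both A and B are false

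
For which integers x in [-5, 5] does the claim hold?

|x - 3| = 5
Holds for: {-2}
Fails for: {-5, -4, -3, -1, 0, 1, 2, 3, 4, 5}

Answer: {-2}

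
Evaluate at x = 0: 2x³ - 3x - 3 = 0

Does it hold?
x = 0: LHS = 2·0³ - 3·0 - 3 = -3; -3 = 0 — FAILS

The relation fails at x = 0, so x = 0 is a counterexample.

Answer: No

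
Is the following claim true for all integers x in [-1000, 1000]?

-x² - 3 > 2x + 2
The claim fails at x = 0:
x = 0: LHS = -0² - 3 = -3, RHS = 2·0 + 2 = 2; -3 > 2 — FAILS

Because a single integer refutes it, the statement is false.

Answer: False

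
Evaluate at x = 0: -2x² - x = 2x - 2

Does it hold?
x = 0: LHS = -2·0² - 0 = 0, RHS = 2·0 - 2 = -2; 0 = -2 — FAILS

The relation fails at x = 0, so x = 0 is a counterexample.

Answer: No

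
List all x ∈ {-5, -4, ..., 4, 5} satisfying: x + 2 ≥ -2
Holds for: {-4, -3, -2, -1, 0, 1, 2, 3, 4, 5}
Fails for: {-5}

Answer: {-4, -3, -2, -1, 0, 1, 2, 3, 4, 5}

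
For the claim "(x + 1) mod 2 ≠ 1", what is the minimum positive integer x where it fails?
Testing positive integers:
x = 1: LHS = (1 + 1) mod 2 = 2 mod 2 = 0; 0 ≠ 1 — holds
x = 2: LHS = (2 + 1) mod 2 = 3 mod 2 = 1; 1 ≠ 1 — FAILS  ← smallest positive counterexample

Answer: x = 2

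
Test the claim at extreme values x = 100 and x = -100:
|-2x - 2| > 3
x = 100: LHS = |-2·100 - 2| = |-202| = 202; 202 > 3 — holds
x = -100: LHS = |-2·(-100) - 2| = |198| = 198; 198 > 3 — holds

Answer: Yes, holds for both x = 100 and x = -100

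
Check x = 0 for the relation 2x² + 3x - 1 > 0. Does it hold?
x = 0: LHS = 2·0² + 3·0 - 1 = -1; -1 > 0 — FAILS

The relation fails at x = 0, so x = 0 is a counterexample.

Answer: No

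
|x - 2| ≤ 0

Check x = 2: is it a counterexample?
Substitute x = 2 into the relation:
x = 2: LHS = |2 - 2| = |0| = 0; 0 ≤ 0 — holds

The claim holds here, so x = 2 is not a counterexample. (A counterexample exists elsewhere, e.g. x = 0.)

Answer: No, x = 2 is not a counterexample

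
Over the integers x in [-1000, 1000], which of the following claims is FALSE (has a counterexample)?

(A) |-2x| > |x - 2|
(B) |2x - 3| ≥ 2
(A) x = 0: LHS = |-2·0| = |0| = 0, RHS = |0 - 2| = |-2| = 2; 0 > 2 — FAILS
(B) x = 1: LHS = |2·1 - 3| = |-1| = 1; 1 ≥ 2 — FAILS

Answer: Both A and B are false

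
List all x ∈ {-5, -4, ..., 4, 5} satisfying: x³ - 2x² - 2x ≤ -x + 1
Holds for: {-5, -4, -3, -2, -1, 0, 1, 2}
Fails for: {3, 4, 5}

Answer: {-5, -4, -3, -2, -1, 0, 1, 2}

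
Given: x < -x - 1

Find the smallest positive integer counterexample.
Testing positive integers:
x = 1: RHS = -1 - 1 = -2; 1 < -2 — FAILS  ← smallest positive counterexample

Answer: x = 1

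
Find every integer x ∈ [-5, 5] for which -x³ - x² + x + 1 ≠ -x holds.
Track d = LHS − RHS over the integers in [-5, 5]. Equality would need d = 0, but d changes sign only between consecutive integers, jumping over 0:
x = -2: LHS = -(-2)³ - (-2)² + (-2) + 1 = 3, RHS = -(-2) = 2; 3 ≠ 2 — holds  (d = 1)
x = -1: LHS = -(-1)³ - (-1)² + (-1) + 1 = 0, RHS = -(-1) = 1; 0 ≠ 1 — holds  (d = -1)
x = -1: LHS = -(-1)³ - (-1)² + (-1) + 1 = 0, RHS = -(-1) = 1; 0 ≠ 1 — holds  (d = -1)
x = 0: LHS = -0³ - 0² + 0 + 1 = 1, RHS = -0 = 0; 1 ≠ 0 — holds  (d = 1)
x = 1: LHS = -1³ - 1² + 1 + 1 = 0; 0 ≠ -1 — holds  (d = 1)
x = 2: LHS = -2³ - 2² + 2 + 1 = -9; -9 ≠ -2 — holds  (d = -7)
Away from these crossings d keeps a constant sign, and checking every integer in [-5, 5] confirms d ≠ 0 throughout. Hence the two sides are never equal, so the relation holds for every integer in [-5, 5].

Answer: All integers in [-5, 5]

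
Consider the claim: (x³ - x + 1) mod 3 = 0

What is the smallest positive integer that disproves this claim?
Testing positive integers:
x = 1: LHS = (1³ - 1 + 1) mod 3 = 1 mod 3 = 1; 1 = 0 — FAILS  ← smallest positive counterexample

Answer: x = 1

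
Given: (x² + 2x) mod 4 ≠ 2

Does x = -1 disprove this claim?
Substitute x = -1 into the relation:
x = -1: LHS = ((-1)² + 2·(-1)) mod 4 = (-1) mod 4 = 3; 3 ≠ 2 — holds

The relation holds at x = -1, so it is not a counterexample.

Answer: No, x = -1 is not a counterexample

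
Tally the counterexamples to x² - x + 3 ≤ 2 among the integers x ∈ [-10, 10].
Counterexamples in [-10, 10]: {-10, -9, -8, -7, -6, -5, -4, -3, -2, -1, 0, 1, 2, 3, 4, 5, 6, 7, 8, 9, 10}.

Counting them gives 21 values.

Answer: 21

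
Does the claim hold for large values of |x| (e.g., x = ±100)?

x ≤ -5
x = 100: 100 ≤ -5 — FAILS
x = -100: -100 ≤ -5 — holds

Answer: Partially: fails for x = 100, holds for x = -100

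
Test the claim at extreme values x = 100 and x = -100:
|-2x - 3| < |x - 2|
x = 100: LHS = |-2·100 - 3| = |-203| = 203, RHS = |100 - 2| = |98| = 98; 203 < 98 — FAILS
x = -100: LHS = |-2·(-100) - 3| = |197| = 197, RHS = |(-100) - 2| = |-102| = 102; 197 < 102 — FAILS

Answer: No, fails for both x = 100 and x = -100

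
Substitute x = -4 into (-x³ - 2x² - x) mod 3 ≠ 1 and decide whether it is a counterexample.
Substitute x = -4 into the relation:
x = -4: LHS = (-(-4)³ - 2·(-4)² - (-4)) mod 3 = 36 mod 3 = 0; 0 ≠ 1 — holds

The relation holds at x = -4, so it is not a counterexample.

Answer: No, x = -4 is not a counterexample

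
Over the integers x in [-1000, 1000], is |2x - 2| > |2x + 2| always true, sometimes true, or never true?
Holds at x = -1: LHS = |2·(-1) - 2| = |-4| = 4, RHS = |2·(-1) + 2| = |0| = 0; 4 > 0 — holds
Fails at x = 0: LHS = |2·0 - 2| = |-2| = 2, RHS = |2·0 + 2| = |2| = 2; 2 > 2 — FAILS
It is satisfied by some integers in the range but not all.

Answer: Sometimes true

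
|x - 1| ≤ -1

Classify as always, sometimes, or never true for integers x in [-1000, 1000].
An absolute value is never negative, so the left side is ≥ 0 for every x, while the right side is -1. Tightest case in [-1000, 1000] is x = 1:
x = 1: LHS = |1 - 1| = |0| = 0; 0 ≤ -1 — FAILS
Hence LHS − RHS is never zero or negative, i.e. LHS > RHS throughout, so the claimed relation (≤) fails for every integer in [-1000, 1000].

No integer in the range satisfies it.

Answer: Never true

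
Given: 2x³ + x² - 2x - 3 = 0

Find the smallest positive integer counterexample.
Testing positive integers:
x = 1: LHS = 2·1³ + 1² - 2·1 - 3 = -2; -2 = 0 — FAILS  ← smallest positive counterexample

Answer: x = 1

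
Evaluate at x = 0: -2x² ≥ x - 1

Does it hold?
x = 0: LHS = -2·0² = 0, RHS = 0 - 1 = -1; 0 ≥ -1 — holds

The relation is satisfied at x = 0.

Answer: Yes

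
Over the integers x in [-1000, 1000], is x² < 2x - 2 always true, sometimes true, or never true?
Over all integers in [-1000, 1000], LHS − RHS is smallest at x = 1, where it equals 1:
x = 1: LHS = 1² = 1, RHS = 2·1 - 2 = 0; 1 < 0 — FAILS
At the ends of the range:
x = -1000: LHS = (-1000)² = 1000000, RHS = 2·(-1000) - 2 = -2002; 1000000 < -2002 — FAILS
x = 1000: LHS = 1000² = 1000000, RHS = 2·1000 - 2 = 1998; 1000000 < 1998 — FAILS
Hence LHS − RHS is never negative, i.e. LHS ≥ RHS throughout, so the claimed relation (<) fails for every integer in [-1000, 1000].

No integer in the range satisfies it.

Answer: Never true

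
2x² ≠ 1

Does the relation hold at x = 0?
x = 0: LHS = 2·0² = 0; 0 ≠ 1 — holds

The relation is satisfied at x = 0.

Answer: Yes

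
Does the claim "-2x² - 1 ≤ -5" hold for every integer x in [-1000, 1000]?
The claim fails at x = 0:
x = 0: LHS = -2·0² - 1 = -1; -1 ≤ -5 — FAILS

Because a single integer refutes it, the statement is false.

Answer: False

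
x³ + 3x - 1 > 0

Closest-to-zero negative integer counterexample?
Testing negative integers from -1 downward:
x = -1: LHS = (-1)³ + 3·(-1) - 1 = -5; -5 > 0 — FAILS  ← closest negative counterexample to 0

Answer: x = -1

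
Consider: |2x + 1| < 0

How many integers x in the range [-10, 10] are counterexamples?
Counterexamples in [-10, 10]: {-10, -9, -8, -7, -6, -5, -4, -3, -2, -1, 0, 1, 2, 3, 4, 5, 6, 7, 8, 9, 10}.

Counting them gives 21 values.

Answer: 21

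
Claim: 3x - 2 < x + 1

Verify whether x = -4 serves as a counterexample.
Substitute x = -4 into the relation:
x = -4: LHS = 3·(-4) - 2 = -14, RHS = (-4) + 1 = -3; -14 < -3 — holds

The claim holds here, so x = -4 is not a counterexample. (A counterexample exists elsewhere, e.g. x = 2.)

Answer: No, x = -4 is not a counterexample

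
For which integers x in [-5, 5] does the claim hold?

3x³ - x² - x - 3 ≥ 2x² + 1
Holds for: {2, 3, 4, 5}
Fails for: {-5, -4, -3, -2, -1, 0, 1}

Answer: {2, 3, 4, 5}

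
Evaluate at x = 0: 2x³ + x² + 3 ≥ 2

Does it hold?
x = 0: LHS = 2·0³ + 0² + 3 = 3; 3 ≥ 2 — holds

The relation is satisfied at x = 0.

Answer: Yes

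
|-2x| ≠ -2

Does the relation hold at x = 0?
x = 0: LHS = |-2·0| = |0| = 0; 0 ≠ -2 — holds

The relation is satisfied at x = 0.

Answer: Yes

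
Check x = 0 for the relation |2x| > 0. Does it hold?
x = 0: LHS = |2·0| = |0| = 0; 0 > 0 — FAILS

The relation fails at x = 0, so x = 0 is a counterexample.

Answer: No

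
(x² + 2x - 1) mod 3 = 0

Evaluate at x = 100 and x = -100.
x = 100: LHS = (100² + 2·100 - 1) mod 3 = 10199 mod 3 = 2; 2 = 0 — FAILS
x = -100: LHS = ((-100)² + 2·(-100) - 1) mod 3 = 9799 mod 3 = 1; 1 = 0 — FAILS

Answer: No, fails for both x = 100 and x = -100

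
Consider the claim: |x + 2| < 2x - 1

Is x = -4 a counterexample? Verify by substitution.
Substitute x = -4 into the relation:
x = -4: LHS = |(-4) + 2| = |-2| = 2, RHS = 2·(-4) - 1 = -9; 2 < -9 — FAILS

Since the claim fails at x = -4, this value is a counterexample.

Answer: Yes, x = -4 is a counterexample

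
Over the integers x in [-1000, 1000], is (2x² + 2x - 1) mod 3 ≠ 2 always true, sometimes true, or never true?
Holds at x = 1: LHS = (2·1² + 2·1 - 1) mod 3 = 3 mod 3 = 0; 0 ≠ 2 — holds
Fails at x = 0: LHS = (2·0² + 2·0 - 1) mod 3 = (-1) mod 3 = 2; 2 ≠ 2 — FAILS
It is satisfied by some integers in the range but not all.

Answer: Sometimes true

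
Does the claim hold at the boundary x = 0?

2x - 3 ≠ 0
x = 0: LHS = 2·0 - 3 = -3; -3 ≠ 0 — holds

The relation is satisfied at x = 0.

Answer: Yes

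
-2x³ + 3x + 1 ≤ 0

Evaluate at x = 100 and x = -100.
x = 100: LHS = -2·100³ + 3·100 + 1 = -1999699; -1999699 ≤ 0 — holds
x = -100: LHS = -2·(-100)³ + 3·(-100) + 1 = 1999701; 1999701 ≤ 0 — FAILS

Answer: Partially: holds for x = 100, fails for x = -100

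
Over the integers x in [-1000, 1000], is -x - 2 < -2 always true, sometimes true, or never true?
Holds at x = 1: LHS = -1 - 2 = -3; -3 < -2 — holds
Fails at x = 0: LHS = -0 - 2 = -2; -2 < -2 — FAILS
It is satisfied by some integers in the range but not all.

Answer: Sometimes true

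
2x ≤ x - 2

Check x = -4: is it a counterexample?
Substitute x = -4 into the relation:
x = -4: LHS = 2·(-4) = -8, RHS = (-4) - 2 = -6; -8 ≤ -6 — holds

The claim holds here, so x = -4 is not a counterexample. (A counterexample exists elsewhere, e.g. x = 0.)

Answer: No, x = -4 is not a counterexample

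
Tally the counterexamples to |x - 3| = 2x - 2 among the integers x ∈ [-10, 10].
Counterexamples in [-10, 10]: {-10, -9, -8, -7, -6, -5, -4, -3, -2, -1, 0, 1, 2, 3, 4, 5, 6, 7, 8, 9, 10}.

Counting them gives 21 values.

Answer: 21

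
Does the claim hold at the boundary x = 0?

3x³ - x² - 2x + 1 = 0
x = 0: LHS = 3·0³ - 0² - 2·0 + 1 = 1; 1 = 0 — FAILS

The relation fails at x = 0, so x = 0 is a counterexample.

Answer: No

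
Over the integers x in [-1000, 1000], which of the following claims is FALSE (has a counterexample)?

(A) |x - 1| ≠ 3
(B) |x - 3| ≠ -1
(A) x = -2: LHS = |(-2) - 1| = |-3| = 3; 3 ≠ 3 — FAILS

(B) An absolute value is never negative, so the left side is ≥ 0 for every x, while the right side is -1. Tightest case in [-1000, 1000] is x = 3:
x = 3: LHS = |3 - 3| = |0| = 0; 0 ≠ -1 — holds
Hence LHS − RHS is never 0, i.e. the two sides are never equal, so the relation holds for every integer in [-1000, 1000].

Only (A) has a counterexample.

Answer: A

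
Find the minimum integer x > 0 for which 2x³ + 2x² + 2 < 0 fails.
Testing positive integers:
x = 1: LHS = 2·1³ + 2·1² + 2 = 6; 6 < 0 — FAILS  ← smallest positive counterexample

Answer: x = 1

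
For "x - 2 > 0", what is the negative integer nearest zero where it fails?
Testing negative integers from -1 downward:
x = -1: LHS = (-1) - 2 = -3; -3 > 0 — FAILS  ← closest negative counterexample to 0

Answer: x = -1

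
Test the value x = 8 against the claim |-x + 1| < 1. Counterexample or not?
Substitute x = 8 into the relation:
x = 8: LHS = |-8 + 1| = |-7| = 7; 7 < 1 — FAILS

Since the claim fails at x = 8, this value is a counterexample.

Answer: Yes, x = 8 is a counterexample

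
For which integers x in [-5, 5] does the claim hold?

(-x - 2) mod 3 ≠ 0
Holds for: {-4, -3, -1, 0, 2, 3, 5}
Fails for: {-5, -2, 1, 4}

Answer: {-4, -3, -1, 0, 2, 3, 5}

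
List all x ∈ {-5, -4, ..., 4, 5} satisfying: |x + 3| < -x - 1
Holds for: {-5, -4, -3}
Fails for: {-2, -1, 0, 1, 2, 3, 4, 5}

Answer: {-5, -4, -3}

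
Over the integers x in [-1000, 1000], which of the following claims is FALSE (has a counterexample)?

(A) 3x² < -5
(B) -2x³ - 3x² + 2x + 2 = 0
(A) x = 0: LHS = 3·0² = 0; 0 < -5 — FAILS
(B) x = 0: LHS = -2·0³ - 3·0² + 2·0 + 2 = 2; 2 = 0 — FAILS

Answer: Both A and B are false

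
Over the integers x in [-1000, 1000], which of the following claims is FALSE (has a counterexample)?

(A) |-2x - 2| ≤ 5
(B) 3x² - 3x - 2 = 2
(A) x = 2: LHS = |-2·2 - 2| = |-6| = 6; 6 ≤ 5 — FAILS
(B) x = 0: LHS = 3·0² - 3·0 - 2 = -2; -2 = 2 — FAILS

Answer: Both A and B are false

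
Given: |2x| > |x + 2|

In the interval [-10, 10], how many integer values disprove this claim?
Counterexamples in [-10, 10]: {0, 1, 2}.

Counting them gives 3 values.

Answer: 3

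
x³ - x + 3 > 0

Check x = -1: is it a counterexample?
Substitute x = -1 into the relation:
x = -1: LHS = (-1)³ - (-1) + 3 = 3; 3 > 0 — holds

The claim holds here, so x = -1 is not a counterexample. (A counterexample exists elsewhere, e.g. x = -2.)

Answer: No, x = -1 is not a counterexample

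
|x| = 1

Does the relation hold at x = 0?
x = 0: LHS = |0| = 0; 0 = 1 — FAILS

The relation fails at x = 0, so x = 0 is a counterexample.

Answer: No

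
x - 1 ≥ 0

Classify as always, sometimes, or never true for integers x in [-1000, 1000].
Holds at x = 1: LHS = 1 - 1 = 0; 0 ≥ 0 — holds
Fails at x = 0: LHS = 0 - 1 = -1; -1 ≥ 0 — FAILS
It is satisfied by some integers in the range but not all.

Answer: Sometimes true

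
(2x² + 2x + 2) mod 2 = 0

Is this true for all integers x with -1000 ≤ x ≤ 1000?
For a polynomial with integer coefficients, its value mod 2 depends only on x mod 2, so it suffices to check one representative of each residue class, x = 0, 1:
x = 0: LHS = (2·0² + 2·0 + 2) mod 2 = 2 mod 2 = 0; 0 = 0 — holds
x = 1: LHS = (2·1² + 2·1 + 2) mod 2 = 6 mod 2 = 0; 0 = 0 — holds
The relation holds in every residue class, so the relation holds for every integer in [-1000, 1000].

No counterexample exists.

Answer: True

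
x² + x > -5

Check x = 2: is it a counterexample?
Substitute x = 2 into the relation:
x = 2: LHS = 2² + 2 = 6; 6 > -5 — holds

The relation holds at x = 2, so it is not a counterexample.

Answer: No, x = 2 is not a counterexample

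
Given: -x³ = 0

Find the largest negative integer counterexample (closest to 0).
Testing negative integers from -1 downward:
x = -1: LHS = -(-1)³ = 1; 1 = 0 — FAILS  ← closest negative counterexample to 0

Answer: x = -1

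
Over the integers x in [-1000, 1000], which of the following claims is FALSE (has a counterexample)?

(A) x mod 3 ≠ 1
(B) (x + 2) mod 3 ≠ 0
(A) x = 1: LHS = 1 mod 3 = 1; 1 ≠ 1 — FAILS
(B) x = 1: LHS = (1 + 2) mod 3 = 3 mod 3 = 0; 0 ≠ 0 — FAILS

Answer: Both A and B are false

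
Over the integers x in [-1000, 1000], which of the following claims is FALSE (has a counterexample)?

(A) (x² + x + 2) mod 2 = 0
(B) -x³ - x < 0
(A) For a polynomial with integer coefficients, its value mod 2 depends only on x mod 2, so it suffices to check one representative of each residue class, x = 0, 1:
x = 0: LHS = (0² + 0 + 2) mod 2 = 2 mod 2 = 0; 0 = 0 — holds
x = 1: LHS = (1² + 1 + 2) mod 2 = 4 mod 2 = 0; 0 = 0 — holds
The relation holds in every residue class, so the relation holds for every integer in [-1000, 1000].

(B) x = 0: LHS = -0³ - 0 = 0; 0 < 0 — FAILS

Only (B) has a counterexample.

Answer: B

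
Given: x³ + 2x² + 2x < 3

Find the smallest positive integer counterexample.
Testing positive integers:
x = 1: LHS = 1³ + 2·1² + 2·1 = 5; 5 < 3 — FAILS  ← smallest positive counterexample

Answer: x = 1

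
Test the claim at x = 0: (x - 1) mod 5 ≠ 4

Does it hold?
x = 0: LHS = (0 - 1) mod 5 = (-1) mod 5 = 4; 4 ≠ 4 — FAILS

The relation fails at x = 0, so x = 0 is a counterexample.

Answer: No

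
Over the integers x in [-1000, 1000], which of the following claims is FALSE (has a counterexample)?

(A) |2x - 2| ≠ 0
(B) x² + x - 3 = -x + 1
(A) x = 1: LHS = |2·1 - 2| = |0| = 0; 0 ≠ 0 — FAILS
(B) x = 0: LHS = 0² + 0 - 3 = -3, RHS = -0 + 1 = 1; -3 = 1 — FAILS

Answer: Both A and B are false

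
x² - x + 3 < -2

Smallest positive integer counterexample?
Testing positive integers:
x = 1: LHS = 1² - 1 + 3 = 3; 3 < -2 — FAILS  ← smallest positive counterexample

Answer: x = 1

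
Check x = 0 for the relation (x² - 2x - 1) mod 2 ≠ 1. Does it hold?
x = 0: LHS = (0² - 2·0 - 1) mod 2 = (-1) mod 2 = 1; 1 ≠ 1 — FAILS

The relation fails at x = 0, so x = 0 is a counterexample.

Answer: No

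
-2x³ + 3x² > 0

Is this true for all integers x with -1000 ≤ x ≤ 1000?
The claim fails at x = 0:
x = 0: LHS = -2·0³ + 3·0² = 0; 0 > 0 — FAILS

Because a single integer refutes it, the statement is false.

Answer: False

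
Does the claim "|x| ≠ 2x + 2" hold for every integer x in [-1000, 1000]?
Track d = LHS − RHS over the integers in [-1000, 1000]. Equality would need d = 0, but d changes sign only between consecutive integers, jumping over 0:
x = -1: LHS = |-1| = 1, RHS = 2·(-1) + 2 = 0; 1 ≠ 0 — holds  (d = 1)
x = 0: LHS = |0| = 0, RHS = 2·0 + 2 = 2; 0 ≠ 2 — holds  (d = -2)
Away from these crossings d keeps a constant sign, and checking every integer in [-1000, 1000] confirms d ≠ 0 throughout. Hence the two sides are never equal, so the relation holds for every integer in [-1000, 1000].

No counterexample exists.

Answer: True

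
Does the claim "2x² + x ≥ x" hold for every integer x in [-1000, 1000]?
Over all integers in [-1000, 1000], LHS − RHS is smallest at x = 0, where it equals 0:
x = 0: LHS = 2·0² + 0 = 0; 0 ≥ 0 — holds
At the ends of the range:
x = -1000: LHS = 2·(-1000)² + (-1000) = 1999000; 1999000 ≥ -1000 — holds
x = 1000: LHS = 2·1000² + 1000 = 2001000; 2001000 ≥ 1000 — holds
Hence LHS − RHS is never negative, i.e. LHS ≥ RHS throughout, so the relation holds for every integer in [-1000, 1000].

No counterexample exists.

Answer: True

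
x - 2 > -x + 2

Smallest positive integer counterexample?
Testing positive integers:
x = 1: LHS = 1 - 2 = -1, RHS = -1 + 2 = 1; -1 > 1 — FAILS  ← smallest positive counterexample

Answer: x = 1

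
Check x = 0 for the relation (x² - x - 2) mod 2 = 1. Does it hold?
x = 0: LHS = (0² - 0 - 2) mod 2 = (-2) mod 2 = 0; 0 = 1 — FAILS

The relation fails at x = 0, so x = 0 is a counterexample.

Answer: No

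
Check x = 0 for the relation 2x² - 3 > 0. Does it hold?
x = 0: LHS = 2·0² - 3 = -3; -3 > 0 — FAILS

The relation fails at x = 0, so x = 0 is a counterexample.

Answer: No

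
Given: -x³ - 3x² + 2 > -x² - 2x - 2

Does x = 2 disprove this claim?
Substitute x = 2 into the relation:
x = 2: LHS = -2³ - 3·2² + 2 = -18, RHS = -2² - 2·2 - 2 = -10; -18 > -10 — FAILS

Since the claim fails at x = 2, this value is a counterexample.

Answer: Yes, x = 2 is a counterexample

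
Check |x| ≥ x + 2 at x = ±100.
x = 100: LHS = |100| = 100, RHS = 100 + 2 = 102; 100 ≥ 102 — FAILS
x = -100: LHS = |-100| = 100, RHS = (-100) + 2 = -98; 100 ≥ -98 — holds

Answer: Partially: fails for x = 100, holds for x = -100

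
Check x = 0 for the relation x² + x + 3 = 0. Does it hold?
x = 0: LHS = 0² + 0 + 3 = 3; 3 = 0 — FAILS

The relation fails at x = 0, so x = 0 is a counterexample.

Answer: No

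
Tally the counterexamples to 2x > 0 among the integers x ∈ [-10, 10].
Counterexamples in [-10, 10]: {-10, -9, -8, -7, -6, -5, -4, -3, -2, -1, 0}.

Counting them gives 11 values.

Answer: 11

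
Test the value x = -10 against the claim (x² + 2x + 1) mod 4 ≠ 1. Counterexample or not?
Substitute x = -10 into the relation:
x = -10: LHS = ((-10)² + 2·(-10) + 1) mod 4 = 81 mod 4 = 1; 1 ≠ 1 — FAILS

Since the claim fails at x = -10, this value is a counterexample.

Answer: Yes, x = -10 is a counterexample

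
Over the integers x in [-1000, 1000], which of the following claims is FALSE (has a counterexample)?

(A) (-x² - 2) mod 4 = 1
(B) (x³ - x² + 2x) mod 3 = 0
(A) x = 0: LHS = (-0² - 2) mod 4 = (-2) mod 4 = 2; 2 = 1 — FAILS
(B) x = 1: LHS = (1³ - 1² + 2·1) mod 3 = 2 mod 3 = 2; 2 = 0 — FAILS

Answer: Both A and B are false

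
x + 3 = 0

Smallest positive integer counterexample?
Testing positive integers:
x = 1: LHS = 1 + 3 = 4; 4 = 0 — FAILS  ← smallest positive counterexample

Answer: x = 1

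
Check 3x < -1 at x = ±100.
x = 100: LHS = 3·100 = 300; 300 < -1 — FAILS
x = -100: LHS = 3·(-100) = -300; -300 < -1 — holds

Answer: Partially: fails for x = 100, holds for x = -100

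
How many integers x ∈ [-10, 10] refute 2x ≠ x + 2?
Counterexamples in [-10, 10]: {2}.

Counting them gives 1 values.

Answer: 1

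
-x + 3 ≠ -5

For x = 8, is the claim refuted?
Substitute x = 8 into the relation:
x = 8: LHS = -8 + 3 = -5; -5 ≠ -5 — FAILS

Since the claim fails at x = 8, this value is a counterexample.

Answer: Yes, x = 8 is a counterexample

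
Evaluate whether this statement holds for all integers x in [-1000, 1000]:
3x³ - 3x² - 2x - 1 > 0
The claim fails at x = 0:
x = 0: LHS = 3·0³ - 3·0² - 2·0 - 1 = -1; -1 > 0 — FAILS

Because a single integer refutes it, the statement is false.

Answer: False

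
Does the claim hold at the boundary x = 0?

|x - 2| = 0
x = 0: LHS = |0 - 2| = |-2| = 2; 2 = 0 — FAILS

The relation fails at x = 0, so x = 0 is a counterexample.

Answer: No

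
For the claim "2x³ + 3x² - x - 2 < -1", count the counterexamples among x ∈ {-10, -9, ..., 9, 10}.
Counterexamples in [-10, 10]: {-1, 1, 2, 3, 4, 5, 6, 7, 8, 9, 10}.

Counting them gives 11 values.

Answer: 11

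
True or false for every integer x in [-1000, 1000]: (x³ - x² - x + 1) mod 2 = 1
The claim fails at x = 1:
x = 1: LHS = (1³ - 1² - 1 + 1) mod 2 = 0 mod 2 = 0; 0 = 1 — FAILS

Because a single integer refutes it, the statement is false.

Answer: False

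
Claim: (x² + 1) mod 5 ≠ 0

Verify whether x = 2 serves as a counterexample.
Substitute x = 2 into the relation:
x = 2: LHS = (2² + 1) mod 5 = 5 mod 5 = 0; 0 ≠ 0 — FAILS

Since the claim fails at x = 2, this value is a counterexample.

Answer: Yes, x = 2 is a counterexample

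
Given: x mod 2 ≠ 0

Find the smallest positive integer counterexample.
Testing positive integers:
x = 1: LHS = 1 mod 2 = 1; 1 ≠ 0 — holds
x = 2: LHS = 2 mod 2 = 0; 0 ≠ 0 — FAILS  ← smallest positive counterexample

Answer: x = 2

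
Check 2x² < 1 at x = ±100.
x = 100: LHS = 2·100² = 20000; 20000 < 1 — FAILS
x = -100: LHS = 2·(-100)² = 20000; 20000 < 1 — FAILS

Answer: No, fails for both x = 100 and x = -100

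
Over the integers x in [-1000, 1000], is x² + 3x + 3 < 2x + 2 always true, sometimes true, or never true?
Over all integers in [-1000, 1000], LHS − RHS is smallest at x = 0, where it equals 1:
x = 0: LHS = 0² + 3·0 + 3 = 3, RHS = 2·0 + 2 = 2; 3 < 2 — FAILS
At the ends of the range:
x = -1000: LHS = (-1000)² + 3·(-1000) + 3 = 997003, RHS = 2·(-1000) + 2 = -1998; 997003 < -1998 — FAILS
x = 1000: LHS = 1000² + 3·1000 + 3 = 1003003, RHS = 2·1000 + 2 = 2002; 1003003 < 2002 — FAILS
Hence LHS − RHS is never negative, i.e. LHS ≥ RHS throughout, so the claimed relation (<) fails for every integer in [-1000, 1000].

No integer in the range satisfies it.

Answer: Never true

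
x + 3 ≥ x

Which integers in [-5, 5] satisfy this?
Over all integers in [-5, 5], LHS − RHS is smallest at x = 0, where it equals 3:
x = 0: LHS = 0 + 3 = 3; 3 ≥ 0 — holds
At the ends of the range:
x = -5: LHS = (-5) + 3 = -2; -2 ≥ -5 — holds
x = 5: LHS = 5 + 3 = 8; 8 ≥ 5 — holds
Hence LHS − RHS is never negative, i.e. LHS ≥ RHS throughout, so the relation holds for every integer in [-5, 5].

Answer: All integers in [-5, 5]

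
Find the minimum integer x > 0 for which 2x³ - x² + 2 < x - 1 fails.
Testing positive integers:
x = 1: LHS = 2·1³ - 1² + 2 = 3, RHS = 1 - 1 = 0; 3 < 0 — FAILS  ← smallest positive counterexample

Answer: x = 1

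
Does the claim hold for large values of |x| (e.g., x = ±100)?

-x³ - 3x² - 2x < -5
x = 100: LHS = -100³ - 3·100² - 2·100 = -1030200; -1030200 < -5 — holds
x = -100: LHS = -(-100)³ - 3·(-100)² - 2·(-100) = 970200; 970200 < -5 — FAILS

Answer: Partially: holds for x = 100, fails for x = -100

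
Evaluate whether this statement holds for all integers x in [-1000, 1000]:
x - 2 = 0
The claim fails at x = 0:
x = 0: LHS = 0 - 2 = -2; -2 = 0 — FAILS

Because a single integer refutes it, the statement is false.

Answer: False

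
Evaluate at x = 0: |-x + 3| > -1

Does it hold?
x = 0: LHS = |-0 + 3| = |3| = 3; 3 > -1 — holds

The relation is satisfied at x = 0.

Answer: Yes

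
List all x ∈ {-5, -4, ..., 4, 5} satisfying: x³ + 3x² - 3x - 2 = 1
Track d = LHS − RHS over the integers in [-5, 5]. Equality would need d = 0, but d changes sign only between consecutive integers, jumping over 0:
x = -4: LHS = (-4)³ + 3·(-4)² - 3·(-4) - 2 = -6; -6 = 1 — FAILS  (d = -7)
x = -3: LHS = (-3)³ + 3·(-3)² - 3·(-3) - 2 = 7; 7 = 1 — FAILS  (d = 6)
x = -1: LHS = (-1)³ + 3·(-1)² - 3·(-1) - 2 = 3; 3 = 1 — FAILS  (d = 2)
x = 0: LHS = 0³ + 3·0² - 3·0 - 2 = -2; -2 = 1 — FAILS  (d = -3)
x = 1: LHS = 1³ + 3·1² - 3·1 - 2 = -1; -1 = 1 — FAILS  (d = -2)
x = 2: LHS = 2³ + 3·2² - 3·2 - 2 = 12; 12 = 1 — FAILS  (d = 11)
Away from these crossings d keeps a constant sign, and checking every integer in [-5, 5] confirms d ≠ 0 throughout. Hence the two sides are never equal, so the claimed relation (=) fails for every integer in [-5, 5].

Answer: None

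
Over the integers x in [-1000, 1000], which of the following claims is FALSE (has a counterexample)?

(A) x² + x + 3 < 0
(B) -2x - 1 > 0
(A) x = 0: LHS = 0² + 0 + 3 = 3; 3 < 0 — FAILS
(B) x = 0: LHS = -2·0 - 1 = -1; -1 > 0 — FAILS

Answer: Both A and B are false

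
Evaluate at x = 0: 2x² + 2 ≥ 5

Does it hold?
x = 0: LHS = 2·0² + 2 = 2; 2 ≥ 5 — FAILS

The relation fails at x = 0, so x = 0 is a counterexample.

Answer: No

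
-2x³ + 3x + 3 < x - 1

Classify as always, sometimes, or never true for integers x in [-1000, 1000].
Holds at x = 2: LHS = -2·2³ + 3·2 + 3 = -7, RHS = 2 - 1 = 1; -7 < 1 — holds
Fails at x = 0: LHS = -2·0³ + 3·0 + 3 = 3, RHS = 0 - 1 = -1; 3 < -1 — FAILS
It is satisfied by some integers in the range but not all.

Answer: Sometimes true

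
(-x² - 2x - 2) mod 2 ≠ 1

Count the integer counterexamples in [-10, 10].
Counterexamples in [-10, 10]: {-9, -7, -5, -3, -1, 1, 3, 5, 7, 9}.

Counting them gives 10 values.

Answer: 10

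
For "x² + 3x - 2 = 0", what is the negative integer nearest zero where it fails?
Testing negative integers from -1 downward:
x = -1: LHS = (-1)² + 3·(-1) - 2 = -4; -4 = 0 — FAILS  ← closest negative counterexample to 0

Answer: x = -1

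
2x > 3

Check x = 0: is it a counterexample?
Substitute x = 0 into the relation:
x = 0: LHS = 2·0 = 0; 0 > 3 — FAILS

Since the claim fails at x = 0, this value is a counterexample.

Answer: Yes, x = 0 is a counterexample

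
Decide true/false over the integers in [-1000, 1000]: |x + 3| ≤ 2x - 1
The claim fails at x = 0:
x = 0: LHS = |0 + 3| = |3| = 3, RHS = 2·0 - 1 = -1; 3 ≤ -1 — FAILS

Because a single integer refutes it, the statement is false.

Answer: False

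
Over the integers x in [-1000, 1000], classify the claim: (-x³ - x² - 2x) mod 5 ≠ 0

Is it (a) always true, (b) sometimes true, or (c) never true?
Holds at x = 1: LHS = (-1³ - 1² - 2·1) mod 5 = (-4) mod 5 = 1; 1 ≠ 0 — holds
Fails at x = 0: LHS = (-0³ - 0² - 2·0) mod 5 = 0 mod 5 = 0; 0 ≠ 0 — FAILS
It is satisfied by some integers in the range but not all.

Answer: Sometimes true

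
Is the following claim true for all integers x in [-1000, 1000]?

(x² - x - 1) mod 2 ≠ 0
For a polynomial with integer coefficients, its value mod 2 depends only on x mod 2, so it suffices to check one representative of each residue class, x = 0, 1:
x = 0: LHS = (0² - 0 - 1) mod 2 = (-1) mod 2 = 1; 1 ≠ 0 — holds
x = 1: LHS = (1² - 1 - 1) mod 2 = (-1) mod 2 = 1; 1 ≠ 0 — holds
The relation holds in every residue class, so the relation holds for every integer in [-1000, 1000].

No counterexample exists.

Answer: True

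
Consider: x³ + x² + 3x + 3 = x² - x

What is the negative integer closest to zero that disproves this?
Testing negative integers from -1 downward:
x = -1: LHS = (-1)³ + (-1)² + 3·(-1) + 3 = 0, RHS = (-1)² - (-1) = 2; 0 = 2 — FAILS  ← closest negative counterexample to 0

Answer: x = -1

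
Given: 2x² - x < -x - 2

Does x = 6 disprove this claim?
Substitute x = 6 into the relation:
x = 6: LHS = 2·6² - 6 = 66, RHS = -6 - 2 = -8; 66 < -8 — FAILS

Since the claim fails at x = 6, this value is a counterexample.

Answer: Yes, x = 6 is a counterexample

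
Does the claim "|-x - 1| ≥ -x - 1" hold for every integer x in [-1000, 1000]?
Over all integers in [-1000, 1000], LHS − RHS is smallest at x = -1, where it equals 0:
x = -1: LHS = |-(-1) - 1| = |0| = 0, RHS = -(-1) - 1 = 0; 0 ≥ 0 — holds
At the ends of the range:
x = -1000: LHS = |-(-1000) - 1| = |999| = 999, RHS = -(-1000) - 1 = 999; 999 ≥ 999 — holds
x = 1000: LHS = |-1000 - 1| = |-1001| = 1001, RHS = -1000 - 1 = -1001; 1001 ≥ -1001 — holds
Hence LHS − RHS is never negative, i.e. LHS ≥ RHS throughout, so the relation holds for every integer in [-1000, 1000].

No counterexample exists.

Answer: True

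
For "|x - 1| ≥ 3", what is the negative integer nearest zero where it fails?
Testing negative integers from -1 downward:
x = -1: LHS = |(-1) - 1| = |-2| = 2; 2 ≥ 3 — FAILS  ← closest negative counterexample to 0

Answer: x = -1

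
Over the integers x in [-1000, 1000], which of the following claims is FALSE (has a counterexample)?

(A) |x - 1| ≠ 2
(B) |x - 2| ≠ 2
(A) x = -1: LHS = |(-1) - 1| = |-2| = 2; 2 ≠ 2 — FAILS
(B) x = 0: LHS = |0 - 2| = |-2| = 2; 2 ≠ 2 — FAILS

Answer: Both A and B are false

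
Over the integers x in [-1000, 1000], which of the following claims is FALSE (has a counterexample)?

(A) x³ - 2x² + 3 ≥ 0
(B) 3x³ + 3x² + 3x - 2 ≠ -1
(A) x = -2: LHS = (-2)³ - 2·(-2)² + 3 = -13; -13 ≥ 0 — FAILS

(B) Track d = LHS − RHS over the integers in [-1000, 1000]. Equality would need d = 0, but d changes sign only between consecutive integers, jumping over 0:
x = 0: LHS = 3·0³ + 3·0² + 3·0 - 2 = -2; -2 ≠ -1 — holds  (d = -1)
x = 1: LHS = 3·1³ + 3·1² + 3·1 - 2 = 7; 7 ≠ -1 — holds  (d = 8)
Away from these crossings d keeps a constant sign, and checking every integer in [-1000, 1000] confirms d ≠ 0 throughout. Hence the two sides are never equal, so the relation holds for every integer in [-1000, 1000].

Only (A) has a counterexample.

Answer: A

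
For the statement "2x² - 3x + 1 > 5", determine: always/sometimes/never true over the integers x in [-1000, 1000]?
Holds at x = -1: LHS = 2·(-1)² - 3·(-1) + 1 = 6; 6 > 5 — holds
Fails at x = 0: LHS = 2·0² - 3·0 + 1 = 1; 1 > 5 — FAILS
It is satisfied by some integers in the range but not all.

Answer: Sometimes true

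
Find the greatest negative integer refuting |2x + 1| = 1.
Testing negative integers from -1 downward:
x = -1: LHS = |2·(-1) + 1| = |-1| = 1; 1 = 1 — holds
x = -2: LHS = |2·(-2) + 1| = |-3| = 3; 3 = 1 — FAILS  ← closest negative counterexample to 0

Answer: x = -2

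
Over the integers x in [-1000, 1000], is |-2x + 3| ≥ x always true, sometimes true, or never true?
Holds at x = 0: LHS = |-2·0 + 3| = |3| = 3; 3 ≥ 0 — holds
Fails at x = 2: LHS = |-2·2 + 3| = |-1| = 1; 1 ≥ 2 — FAILS
It is satisfied by some integers in the range but not all.

Answer: Sometimes true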